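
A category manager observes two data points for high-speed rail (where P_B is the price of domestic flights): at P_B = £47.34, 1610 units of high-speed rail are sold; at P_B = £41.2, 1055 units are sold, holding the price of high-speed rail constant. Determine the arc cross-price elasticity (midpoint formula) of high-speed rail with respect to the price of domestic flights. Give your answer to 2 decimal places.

3.00

ΔQ_A = 1055 − 1610 = -555; ΔP_B = 41.2 − 47.34 = -6.14.
Midpoints: Q̄_A = 1332.5, P̄_B = 44.27.
ε = (ΔQ_A/Q̄_A)/(ΔP_B/P̄_B) = (-555/1332.5)/(-6.14/44.27) ≈ 3.00.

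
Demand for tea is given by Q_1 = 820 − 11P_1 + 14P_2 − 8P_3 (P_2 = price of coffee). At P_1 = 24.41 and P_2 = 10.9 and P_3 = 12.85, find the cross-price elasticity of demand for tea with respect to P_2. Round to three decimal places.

At P_1 = 24.41 and P_2 = 10.9 and P_3 = 12.85: Q_1 = 601.29.
∂Q_1/∂P_2 = 14.
ε = (∂Q_1/∂P_2)(P_2/Q_1) = 14 × (10.9/601.29) ≈ 0.254.

0.254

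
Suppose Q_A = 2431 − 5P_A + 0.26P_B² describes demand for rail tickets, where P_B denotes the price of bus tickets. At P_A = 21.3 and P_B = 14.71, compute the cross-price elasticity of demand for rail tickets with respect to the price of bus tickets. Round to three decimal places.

At P_A = 21.3 and P_B = 14.71: Q_A = 2380.760.
∂Q_A/∂P_B = 0.52P_B = 0.52(14.71) = 7.6492.
ε = (∂Q_A/∂P_B)(P_B/Q_A) = 7.6492 × (14.71/2380.760) ≈ 0.047.
ε > 0: substitutes.

0.047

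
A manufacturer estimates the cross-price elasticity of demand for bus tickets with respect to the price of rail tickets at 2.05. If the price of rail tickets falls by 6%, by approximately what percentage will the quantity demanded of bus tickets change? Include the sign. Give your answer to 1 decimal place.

%ΔQ ≈ ε × %ΔP of rail tickets = 2.05 × (-6%) = -12.3%.
Demand for bus tickets falls by about 12.3%.

-12.3%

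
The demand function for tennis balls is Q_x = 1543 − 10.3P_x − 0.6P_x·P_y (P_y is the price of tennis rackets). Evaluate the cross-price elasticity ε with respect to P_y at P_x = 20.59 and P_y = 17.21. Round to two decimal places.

-0.19

At P_x = 20.59 and P_y = 17.21: Q_x = 1118.311.
∂Q_x/∂P_y = -0.6P_x = -0.6(20.59) = -12.3540.
ε = (∂Q_x/∂P_y)(P_y/Q_x) = -12.3540 × (17.21/1118.311) ≈ -0.19.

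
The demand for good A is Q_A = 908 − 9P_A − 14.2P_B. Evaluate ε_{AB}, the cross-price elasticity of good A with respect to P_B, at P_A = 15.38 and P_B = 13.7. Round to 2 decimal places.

At P_A = 15.38 and P_B = 13.7: Q_A = 575.04.
∂Q_A/∂P_B = -14.2.
ε = (∂Q_A/∂P_B)(P_B/Q_A) = -14.2 × (13.7/575.04) ≈ -0.34.
Since ε < 0, good A and good B are complements.

-0.34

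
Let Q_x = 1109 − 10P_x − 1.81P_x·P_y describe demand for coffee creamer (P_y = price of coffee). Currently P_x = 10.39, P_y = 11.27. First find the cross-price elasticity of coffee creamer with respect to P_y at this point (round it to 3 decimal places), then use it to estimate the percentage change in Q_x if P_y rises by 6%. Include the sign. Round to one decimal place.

-1.6%

At P_x = 10.39, P_y = 11.27: Q_x = 793.158.
∂Q_x/∂P_y = -1.81P_x = -18.8059.
ε = (∂Q_x/∂P_y)(P_y/Q_x) = -18.8059 × 11.27/793.158 ≈ -0.267.
%ΔQ_x ≈ ε × %ΔP_y = -0.267 × (6%) = -1.6%.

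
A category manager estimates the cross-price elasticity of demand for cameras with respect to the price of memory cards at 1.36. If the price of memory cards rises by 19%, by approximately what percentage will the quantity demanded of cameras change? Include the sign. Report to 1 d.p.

25.8%

%ΔQ ≈ ε × %ΔP of memory cards = 1.36 × (19%) = 25.8%.
Demand for cameras rises by about 25.8%.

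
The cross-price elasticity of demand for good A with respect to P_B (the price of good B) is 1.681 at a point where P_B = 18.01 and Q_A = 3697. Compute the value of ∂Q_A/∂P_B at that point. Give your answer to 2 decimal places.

ε = (∂Q_A/∂P_B)·(P_B/Q_A) ⇒ ∂Q_A/∂P_B = ε·Q_A/P_B = 1.681 × 3697/18.01 ≈ 345.07.

345.07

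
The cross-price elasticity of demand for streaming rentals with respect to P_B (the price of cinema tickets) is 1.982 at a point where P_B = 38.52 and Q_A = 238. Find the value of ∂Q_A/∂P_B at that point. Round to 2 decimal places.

ε = (∂Q_A/∂P_B)·(P_B/Q_A) ⇒ ∂Q_A/∂P_B = ε·Q_A/P_B = 1.982 × 238/38.52 ≈ 12.25.

12.25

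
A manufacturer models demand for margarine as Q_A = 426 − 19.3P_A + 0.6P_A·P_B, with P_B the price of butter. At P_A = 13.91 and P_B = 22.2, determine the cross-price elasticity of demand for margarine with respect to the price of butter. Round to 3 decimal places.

0.540

At P_A = 13.91 and P_B = 22.2: Q_A = 342.818.
∂Q_A/∂P_B = 0.6P_A = 0.6(13.91) = 8.3460.
ε = (∂Q_A/∂P_B)(P_B/Q_A) = 8.3460 × (22.2/342.818) ≈ 0.540.
ε > 0: substitutes.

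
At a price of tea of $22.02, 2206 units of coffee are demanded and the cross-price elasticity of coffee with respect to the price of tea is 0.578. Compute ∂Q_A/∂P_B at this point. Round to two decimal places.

ε = (∂Q_A/∂P_B)·(P_B/Q_A) ⇒ ∂Q_A/∂P_B = ε·Q_A/P_B = 0.578 × 2206/22.02 ≈ 57.90.

57.90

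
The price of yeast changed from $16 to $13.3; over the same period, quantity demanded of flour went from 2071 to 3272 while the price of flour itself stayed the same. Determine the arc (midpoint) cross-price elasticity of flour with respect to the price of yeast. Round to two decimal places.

ΔQ_A = 3272 − 2071 = 1201; ΔP_B = 13.3 − 16 = -2.7.
Midpoints: Q̄_A = 2671.5, P̄_B = 14.65.
ε = (ΔQ_A/Q̄_A)/(ΔP_B/P̄_B) = (1201/2671.5)/(-2.7/14.65) ≈ -2.44.

-2.44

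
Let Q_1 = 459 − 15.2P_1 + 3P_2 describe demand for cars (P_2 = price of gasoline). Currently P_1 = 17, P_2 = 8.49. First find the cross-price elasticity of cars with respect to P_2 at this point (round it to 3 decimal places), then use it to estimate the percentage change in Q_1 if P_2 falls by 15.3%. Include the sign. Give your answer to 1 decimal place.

At P_1 = 17, P_2 = 8.49: Q_1 = 226.07.
∂Q_1/∂P_2 = 3.
ε = (∂Q_1/∂P_2)(P_2/Q_1) = 3.0000 × 8.49/226.07 ≈ 0.113.
%ΔQ_1 ≈ ε × %ΔP_2 = 0.113 × (-15.3%) = -1.7%.

-1.7%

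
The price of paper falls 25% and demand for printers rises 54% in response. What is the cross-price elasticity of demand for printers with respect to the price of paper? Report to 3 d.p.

ε = (%ΔQ of printers) / (%ΔP of paper) = (54%) / (-25%) ≈ -2.160.
Negative cross-price elasticity: complements.

-2.160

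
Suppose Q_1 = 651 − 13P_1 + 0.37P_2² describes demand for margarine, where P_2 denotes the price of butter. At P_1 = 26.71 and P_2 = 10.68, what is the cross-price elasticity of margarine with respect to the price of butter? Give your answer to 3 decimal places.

0.244

At P_1 = 26.71 and P_2 = 10.68: Q_1 = 345.973.
∂Q_1/∂P_2 = 0.74P_2 = 0.74(10.68) = 7.9032.
ε = (∂Q_1/∂P_2)(P_2/Q_1) = 7.9032 × (10.68/345.973) ≈ 0.244.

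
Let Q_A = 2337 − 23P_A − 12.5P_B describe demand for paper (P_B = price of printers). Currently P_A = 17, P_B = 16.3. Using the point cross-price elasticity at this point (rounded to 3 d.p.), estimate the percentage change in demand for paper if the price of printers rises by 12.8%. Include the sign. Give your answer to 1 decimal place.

At P_A = 17, P_B = 16.3: Q_A = 1742.25.
∂Q_A/∂P_B = -12.5.
ε = (∂Q_A/∂P_B)(P_B/Q_A) = -12.5000 × 16.3/1742.25 ≈ -0.117.
%ΔQ_A ≈ ε × %ΔP_B = -0.117 × (12.8%) = -1.5%.

-1.5%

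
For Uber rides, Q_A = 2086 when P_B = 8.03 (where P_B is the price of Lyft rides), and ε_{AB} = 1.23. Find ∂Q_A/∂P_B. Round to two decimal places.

ε = (∂Q_A/∂P_B)·(P_B/Q_A) ⇒ ∂Q_A/∂P_B = ε·Q_A/P_B = 1.23 × 2086/8.03 ≈ 319.52.

319.52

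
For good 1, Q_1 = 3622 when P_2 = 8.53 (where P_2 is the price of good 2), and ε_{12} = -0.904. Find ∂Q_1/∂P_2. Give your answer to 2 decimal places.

ε = (∂Q_1/∂P_2)·(P_2/Q_1) ⇒ ∂Q_1/∂P_2 = ε·Q_1/P_2 = -0.904 × 3622/8.53 ≈ -383.86.

-383.86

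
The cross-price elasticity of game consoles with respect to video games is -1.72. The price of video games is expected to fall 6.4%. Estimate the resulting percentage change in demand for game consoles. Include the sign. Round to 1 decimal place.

%ΔQ ≈ ε × %ΔP of video games = -1.72 × (-6.4%) = 11.0%.

11.0%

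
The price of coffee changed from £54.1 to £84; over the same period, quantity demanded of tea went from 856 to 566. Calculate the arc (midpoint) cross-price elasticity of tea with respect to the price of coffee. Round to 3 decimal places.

-0.942

ΔQ_A = 566 − 856 = -290; ΔP_B = 84 − 54.1 = 29.9.
Midpoints: Q̄_A = 711.0, P̄_B = 69.05.
ε = (ΔQ_A/Q̄_A)/(ΔP_B/P̄_B) = (-290/711.0)/(29.9/69.05) ≈ -0.942.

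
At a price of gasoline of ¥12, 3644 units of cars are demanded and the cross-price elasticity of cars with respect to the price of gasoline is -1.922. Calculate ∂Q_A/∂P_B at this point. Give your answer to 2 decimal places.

-583.65

ε = (∂Q_A/∂P_B)·(P_B/Q_A) ⇒ ∂Q_A/∂P_B = ε·Q_A/P_B = -1.922 × 3644/12 ≈ -583.65.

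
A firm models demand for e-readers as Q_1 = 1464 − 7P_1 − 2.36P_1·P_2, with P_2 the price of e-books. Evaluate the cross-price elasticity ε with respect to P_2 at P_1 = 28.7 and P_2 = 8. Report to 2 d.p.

-0.75

At P_1 = 28.7 and P_2 = 8: Q_1 = 721.244.
∂Q_1/∂P_2 = -2.36P_1 = -2.36(28.7) = -67.7320.
ε = (∂Q_1/∂P_2)(P_2/Q_1) = -67.7320 × (8/721.244) ≈ -0.75.
ε < 0: complements.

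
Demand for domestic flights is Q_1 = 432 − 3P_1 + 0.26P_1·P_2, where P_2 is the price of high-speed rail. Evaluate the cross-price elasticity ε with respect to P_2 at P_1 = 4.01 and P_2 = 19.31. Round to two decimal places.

0.05

At P_1 = 4.01 and P_2 = 19.31: Q_1 = 440.103.
∂Q_1/∂P_2 = 0.26P_1 = 0.26(4.01) = 1.0426.
ε = (∂Q_1/∂P_2)(P_2/Q_1) = 1.0426 × (19.31/440.103) ≈ 0.05.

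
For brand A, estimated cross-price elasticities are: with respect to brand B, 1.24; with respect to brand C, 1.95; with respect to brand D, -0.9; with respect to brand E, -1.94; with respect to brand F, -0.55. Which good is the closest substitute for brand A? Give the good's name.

Substitutes have ε > 0. Among the positive values, 1.95 (brand C) is largest.

brand C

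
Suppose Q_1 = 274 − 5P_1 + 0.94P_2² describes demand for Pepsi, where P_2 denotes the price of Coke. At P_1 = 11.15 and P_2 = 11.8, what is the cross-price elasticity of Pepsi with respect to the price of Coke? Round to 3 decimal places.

0.750

At P_1 = 11.15 and P_2 = 11.8: Q_1 = 349.136.
∂Q_1/∂P_2 = 1.88P_2 = 1.88(11.8) = 22.1840.
ε = (∂Q_1/∂P_2)(P_2/Q_1) = 22.1840 × (11.8/349.136) ≈ 0.750.
ε > 0: substitutes.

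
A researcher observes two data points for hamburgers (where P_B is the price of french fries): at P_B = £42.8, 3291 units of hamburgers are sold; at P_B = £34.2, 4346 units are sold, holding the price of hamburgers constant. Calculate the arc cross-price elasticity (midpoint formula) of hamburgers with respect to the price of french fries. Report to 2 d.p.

-1.24

ΔQ_A = 4346 − 3291 = 1055; ΔP_B = 34.2 − 42.8 = -8.6.
Midpoints: Q̄_A = 3818.5, P̄_B = 38.50.
ε = (ΔQ_A/Q̄_A)/(ΔP_B/P̄_B) = (1055/3818.5)/(-8.6/38.50) ≈ -1.24.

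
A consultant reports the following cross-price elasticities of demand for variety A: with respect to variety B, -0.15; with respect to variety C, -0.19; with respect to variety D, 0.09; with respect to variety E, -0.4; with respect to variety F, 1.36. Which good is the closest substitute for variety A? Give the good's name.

variety F

Substitutes have ε > 0. Among the positive values, 1.36 (variety F) is largest.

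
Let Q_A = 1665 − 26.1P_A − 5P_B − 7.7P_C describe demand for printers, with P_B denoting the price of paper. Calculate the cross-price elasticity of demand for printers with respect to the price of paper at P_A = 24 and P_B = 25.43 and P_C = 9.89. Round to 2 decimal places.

-0.15

At P_A = 24 and P_B = 25.43 and P_C = 9.89: Q_A = 835.297.
∂Q_A/∂P_B = -5.
ε = (∂Q_A/∂P_B)(P_B/Q_A) = -5 × (25.43/835.297) ≈ -0.15.
Since ε < 0, printers and paper are complements.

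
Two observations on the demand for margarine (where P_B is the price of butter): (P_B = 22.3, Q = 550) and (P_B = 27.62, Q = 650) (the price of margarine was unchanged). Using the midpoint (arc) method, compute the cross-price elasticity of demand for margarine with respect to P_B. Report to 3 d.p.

ΔQ_A = 650 − 550 = 100; ΔP_B = 27.62 − 22.3 = 5.32.
Midpoints: Q̄_A = 600.0, P̄_B = 24.96.
ε = (ΔQ_A/Q̄_A)/(ΔP_B/P̄_B) = (100/600.0)/(5.32/24.96) ≈ 0.782.
ε > 0: margarine and butter are substitutes.

0.782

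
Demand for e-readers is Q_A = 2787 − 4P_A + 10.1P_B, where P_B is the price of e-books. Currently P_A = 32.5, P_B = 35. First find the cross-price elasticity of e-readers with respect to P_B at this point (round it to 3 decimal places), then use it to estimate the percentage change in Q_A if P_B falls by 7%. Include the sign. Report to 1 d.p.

At P_A = 32.5, P_B = 35: Q_A = 3010.5.
∂Q_A/∂P_B = 10.1.
ε = (∂Q_A/∂P_B)(P_B/Q_A) = 10.1000 × 35/3010.5 ≈ 0.117.
%ΔQ_A ≈ ε × %ΔP_B = 0.117 × (-7%) = -0.8%.

-0.8%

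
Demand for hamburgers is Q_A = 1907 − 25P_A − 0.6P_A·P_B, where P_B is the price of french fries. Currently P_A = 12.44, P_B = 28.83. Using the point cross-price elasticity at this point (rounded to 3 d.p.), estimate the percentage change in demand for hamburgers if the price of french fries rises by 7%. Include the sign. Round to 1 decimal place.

-1.1%

At P_A = 12.44, P_B = 28.83: Q_A = 1380.813.
∂Q_A/∂P_B = -0.6P_A = -7.4640.
ε = (∂Q_A/∂P_B)(P_B/Q_A) = -7.4640 × 28.83/1380.813 ≈ -0.156.
%ΔQ_A ≈ ε × %ΔP_B = -0.156 × (7%) = -1.1%.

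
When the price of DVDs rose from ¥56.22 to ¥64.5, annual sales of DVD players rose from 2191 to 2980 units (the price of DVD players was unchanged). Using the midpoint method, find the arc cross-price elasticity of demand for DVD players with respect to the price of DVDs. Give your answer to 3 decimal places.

2.225

ΔQ_A = 2980 − 2191 = 789; ΔP_B = 64.5 − 56.22 = 8.28.
Midpoints: Q̄_A = 2585.5, P̄_B = 60.36.
ε = (ΔQ_A/Q̄_A)/(ΔP_B/P̄_B) = (789/2585.5)/(8.28/60.36) ≈ 2.225.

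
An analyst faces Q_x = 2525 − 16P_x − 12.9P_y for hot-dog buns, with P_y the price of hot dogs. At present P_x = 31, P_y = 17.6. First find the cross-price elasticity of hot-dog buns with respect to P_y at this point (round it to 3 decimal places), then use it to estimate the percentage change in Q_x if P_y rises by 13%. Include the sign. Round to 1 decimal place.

At P_x = 31, P_y = 17.6: Q_x = 1801.96.
∂Q_x/∂P_y = -12.9.
ε = (∂Q_x/∂P_y)(P_y/Q_x) = -12.9000 × 17.6/1801.96 ≈ -0.126.
%ΔQ_x ≈ ε × %ΔP_y = -0.126 × (13%) = -1.6%.

-1.6%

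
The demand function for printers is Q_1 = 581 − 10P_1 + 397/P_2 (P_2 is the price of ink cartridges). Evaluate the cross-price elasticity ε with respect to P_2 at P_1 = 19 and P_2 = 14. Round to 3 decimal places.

-0.068

At P_1 = 19 and P_2 = 14: Q_1 = 419.357.
∂Q_1/∂P_2 = −397/P_2² = -2.0255.
ε = (∂Q_1/∂P_2)(P_2/Q_1) = -2.0255 × (14/419.357) ≈ -0.068.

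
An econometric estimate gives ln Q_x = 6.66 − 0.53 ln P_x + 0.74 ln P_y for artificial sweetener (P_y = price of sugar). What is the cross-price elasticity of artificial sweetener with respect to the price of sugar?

0.74

In a log-linear (constant-elasticity) demand function, the coefficient on ln P_y is the cross-price elasticity.
ε = 0.74. Positive, so artificial sweetener and sugar are substitutes.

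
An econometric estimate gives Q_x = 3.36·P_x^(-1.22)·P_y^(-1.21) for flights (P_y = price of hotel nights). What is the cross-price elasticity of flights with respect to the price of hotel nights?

-1.21

In a log-linear (constant-elasticity) demand function, the coefficient on the exponent of P_y is the cross-price elasticity.
ε = -1.21. Negative, so flights and hotel nights are complements.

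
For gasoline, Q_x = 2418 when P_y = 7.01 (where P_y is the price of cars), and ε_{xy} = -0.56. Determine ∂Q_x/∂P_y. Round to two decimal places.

-193.16

ε = (∂Q_x/∂P_y)·(P_y/Q_x) ⇒ ∂Q_x/∂P_y = ε·Q_x/P_y = -0.56 × 2418/7.01 ≈ -193.16.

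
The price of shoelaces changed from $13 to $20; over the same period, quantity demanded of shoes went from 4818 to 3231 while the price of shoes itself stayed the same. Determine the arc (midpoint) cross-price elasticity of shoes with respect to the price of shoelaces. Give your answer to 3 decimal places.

-0.930

ΔQ_A = 3231 − 4818 = -1587; ΔP_B = 20 − 13 = 7.
Midpoints: Q̄_A = 4024.5, P̄_B = 16.50.
ε = (ΔQ_A/Q̄_A)/(ΔP_B/P̄_B) = (-1587/4024.5)/(7/16.50) ≈ -0.930.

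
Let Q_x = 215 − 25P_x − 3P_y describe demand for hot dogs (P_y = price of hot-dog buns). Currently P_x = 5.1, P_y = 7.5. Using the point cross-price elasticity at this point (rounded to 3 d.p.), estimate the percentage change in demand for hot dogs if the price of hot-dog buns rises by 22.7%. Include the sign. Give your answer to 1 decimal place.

-7.9%

At P_x = 5.1, P_y = 7.5: Q_x = 65.
∂Q_x/∂P_y = -3.
ε = (∂Q_x/∂P_y)(P_y/Q_x) = -3.0000 × 7.5/65 ≈ -0.346.
%ΔQ_x ≈ ε × %ΔP_y = -0.346 × (22.7%) = -7.9%.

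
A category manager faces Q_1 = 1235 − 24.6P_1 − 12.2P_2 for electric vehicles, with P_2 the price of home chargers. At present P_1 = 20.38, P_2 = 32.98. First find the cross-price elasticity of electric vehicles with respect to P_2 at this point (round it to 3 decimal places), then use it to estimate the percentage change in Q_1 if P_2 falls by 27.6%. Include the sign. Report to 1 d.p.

33.5%

At P_1 = 20.38, P_2 = 32.98: Q_1 = 331.296.
∂Q_1/∂P_2 = -12.2.
ε = (∂Q_1/∂P_2)(P_2/Q_1) = -12.2000 × 32.98/331.296 ≈ -1.214.
%ΔQ_1 ≈ ε × %ΔP_2 = -1.214 × (-27.6%) = 33.5%.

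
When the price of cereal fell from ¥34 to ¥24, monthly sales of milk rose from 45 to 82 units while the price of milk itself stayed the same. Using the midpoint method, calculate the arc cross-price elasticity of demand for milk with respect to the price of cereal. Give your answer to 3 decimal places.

ΔQ_A = 82 − 45 = 37; ΔP_B = 24 − 34 = -10.
Midpoints: Q̄_A = 63.5, P̄_B = 29.00.
ε = (ΔQ_A/Q̄_A)/(ΔP_B/P̄_B) = (37/63.5)/(-10/29.00) ≈ -1.690.
ε < 0: milk and cereal are complements.

-1.690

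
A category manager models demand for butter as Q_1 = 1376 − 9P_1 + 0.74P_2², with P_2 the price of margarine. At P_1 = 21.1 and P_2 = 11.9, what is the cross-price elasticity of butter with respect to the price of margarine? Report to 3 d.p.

0.162

At P_1 = 21.1 and P_2 = 11.9: Q_1 = 1290.891.
∂Q_1/∂P_2 = 1.48P_2 = 1.48(11.9) = 17.6120.
ε = (∂Q_1/∂P_2)(P_2/Q_1) = 17.6120 × (11.9/1290.891) ≈ 0.162.
ε > 0: substitutes.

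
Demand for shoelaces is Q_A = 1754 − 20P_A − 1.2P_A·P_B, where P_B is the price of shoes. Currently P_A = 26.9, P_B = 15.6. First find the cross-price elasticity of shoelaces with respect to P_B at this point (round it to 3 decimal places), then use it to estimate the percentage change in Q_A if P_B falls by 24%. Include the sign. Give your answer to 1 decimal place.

At P_A = 26.9, P_B = 15.6: Q_A = 712.432.
∂Q_A/∂P_B = -1.2P_A = -32.2800.
ε = (∂Q_A/∂P_B)(P_B/Q_A) = -32.2800 × 15.6/712.432 ≈ -0.707.
%ΔQ_A ≈ ε × %ΔP_B = -0.707 × (-24%) = 17.0%.

17.0%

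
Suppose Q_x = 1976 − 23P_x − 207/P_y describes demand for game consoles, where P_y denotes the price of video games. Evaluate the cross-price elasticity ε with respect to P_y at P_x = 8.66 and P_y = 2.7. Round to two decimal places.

0.05

At P_x = 8.66 and P_y = 2.7: Q_x = 1700.153.
∂Q_x/∂P_y = 207/P_y² = 28.3951.
ε = (∂Q_x/∂P_y)(P_y/Q_x) = 28.3951 × (2.7/1700.153) ≈ 0.05.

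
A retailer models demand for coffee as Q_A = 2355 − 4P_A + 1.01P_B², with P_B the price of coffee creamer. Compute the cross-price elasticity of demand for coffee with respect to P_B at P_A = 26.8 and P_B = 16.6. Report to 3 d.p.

At P_A = 26.8 and P_B = 16.6: Q_A = 2526.116.
∂Q_A/∂P_B = 2.02P_B = 2.02(16.6) = 33.5320.
ε = (∂Q_A/∂P_B)(P_B/Q_A) = 33.5320 × (16.6/2526.116) ≈ 0.220.
ε > 0: substitutes.

0.220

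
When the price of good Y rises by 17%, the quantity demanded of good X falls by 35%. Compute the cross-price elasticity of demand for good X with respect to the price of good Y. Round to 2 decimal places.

ε = (%ΔQ of good X) / (%ΔP of good Y) = (-35%) / (17%) ≈ -2.06.

-2.06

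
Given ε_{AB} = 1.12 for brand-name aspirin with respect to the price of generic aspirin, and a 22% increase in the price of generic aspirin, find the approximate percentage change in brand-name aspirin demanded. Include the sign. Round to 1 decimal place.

%ΔQ ≈ ε × %ΔP of generic aspirin = 1.12 × (22%) = 24.6%.

24.6%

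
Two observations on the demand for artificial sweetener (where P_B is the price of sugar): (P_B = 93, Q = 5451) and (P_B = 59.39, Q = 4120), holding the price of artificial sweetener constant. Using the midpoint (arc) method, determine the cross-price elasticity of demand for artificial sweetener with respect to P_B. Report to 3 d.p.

ΔQ_A = 4120 − 5451 = -1331; ΔP_B = 59.39 − 93 = -33.61.
Midpoints: Q̄_A = 4785.5, P̄_B = 76.19.
ε = (ΔQ_A/Q̄_A)/(ΔP_B/P̄_B) = (-1331/4785.5)/(-33.61/76.19) ≈ 0.631.

0.631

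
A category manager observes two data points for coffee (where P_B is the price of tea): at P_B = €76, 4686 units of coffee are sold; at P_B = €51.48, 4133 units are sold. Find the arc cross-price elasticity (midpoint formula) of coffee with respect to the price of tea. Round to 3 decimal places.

ΔQ_A = 4133 − 4686 = -553; ΔP_B = 51.48 − 76 = -24.52.
Midpoints: Q̄_A = 4409.5, P̄_B = 63.74.
ε = (ΔQ_A/Q̄_A)/(ΔP_B/P̄_B) = (-553/4409.5)/(-24.52/63.74) ≈ 0.326.
ε > 0: coffee and tea are substitutes.

0.326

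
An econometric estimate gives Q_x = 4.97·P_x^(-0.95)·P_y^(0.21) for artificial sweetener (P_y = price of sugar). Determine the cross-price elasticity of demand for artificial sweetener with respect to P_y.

In a log-linear (constant-elasticity) demand function, the coefficient on the exponent of P_y is the cross-price elasticity.
ε = 0.21. Positive, so artificial sweetener and sugar are substitutes.

0.21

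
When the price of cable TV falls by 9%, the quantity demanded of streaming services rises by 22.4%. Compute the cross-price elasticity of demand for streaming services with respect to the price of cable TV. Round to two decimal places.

-2.49

ε = (%ΔQ of streaming services) / (%ΔP of cable TV) = (22.4%) / (-9%) ≈ -2.49.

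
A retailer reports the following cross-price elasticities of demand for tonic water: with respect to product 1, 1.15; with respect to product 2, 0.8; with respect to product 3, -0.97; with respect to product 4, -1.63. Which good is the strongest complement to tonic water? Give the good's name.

Complements have ε < 0. The most negative value is -1.63 (product 4).

product 4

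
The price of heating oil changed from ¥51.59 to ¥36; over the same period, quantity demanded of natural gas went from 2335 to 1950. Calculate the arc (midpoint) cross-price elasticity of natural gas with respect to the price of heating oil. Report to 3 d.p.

ΔQ_A = 1950 − 2335 = -385; ΔP_B = 36 − 51.59 = -15.59.
Midpoints: Q̄_A = 2142.5, P̄_B = 43.80.
ε = (ΔQ_A/Q̄_A)/(ΔP_B/P̄_B) = (-385/2142.5)/(-15.59/43.80) ≈ 0.505.

0.505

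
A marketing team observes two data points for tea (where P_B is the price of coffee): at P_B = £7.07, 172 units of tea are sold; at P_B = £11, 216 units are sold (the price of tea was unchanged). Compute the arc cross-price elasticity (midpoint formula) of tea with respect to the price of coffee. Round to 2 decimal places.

ΔQ_A = 216 − 172 = 44; ΔP_B = 11 − 7.07 = 3.93.
Midpoints: Q̄_A = 194.0, P̄_B = 9.04.
ε = (ΔQ_A/Q̄_A)/(ΔP_B/P̄_B) = (44/194.0)/(3.93/9.04) ≈ 0.52.

0.52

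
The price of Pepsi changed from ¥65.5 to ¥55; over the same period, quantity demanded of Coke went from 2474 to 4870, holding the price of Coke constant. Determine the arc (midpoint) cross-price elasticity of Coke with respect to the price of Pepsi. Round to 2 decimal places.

-3.74

ΔQ_A = 4870 − 2474 = 2396; ΔP_B = 55 − 65.5 = -10.5.
Midpoints: Q̄_A = 3672.0, P̄_B = 60.25.
ε = (ΔQ_A/Q̄_A)/(ΔP_B/P̄_B) = (2396/3672.0)/(-10.5/60.25) ≈ -3.74.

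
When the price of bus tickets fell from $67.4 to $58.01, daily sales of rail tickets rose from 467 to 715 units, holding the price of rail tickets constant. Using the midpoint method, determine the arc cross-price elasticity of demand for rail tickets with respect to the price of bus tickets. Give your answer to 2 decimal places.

-2.80

ΔQ_A = 715 − 467 = 248; ΔP_B = 58.01 − 67.4 = -9.39.
Midpoints: Q̄_A = 591.0, P̄_B = 62.70.
ε = (ΔQ_A/Q̄_A)/(ΔP_B/P̄_B) = (248/591.0)/(-9.39/62.70) ≈ -2.80.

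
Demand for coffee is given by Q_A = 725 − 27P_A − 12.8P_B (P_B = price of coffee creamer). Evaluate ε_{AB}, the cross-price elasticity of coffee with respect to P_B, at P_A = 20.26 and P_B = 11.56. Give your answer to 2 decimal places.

-4.93

At P_A = 20.26 and P_B = 11.56: Q_A = 30.012.
∂Q_A/∂P_B = -12.8.
ε = (∂Q_A/∂P_B)(P_B/Q_A) = -12.8 × (11.56/30.012) ≈ -4.93.
Since ε < 0, coffee and coffee creamer are complements.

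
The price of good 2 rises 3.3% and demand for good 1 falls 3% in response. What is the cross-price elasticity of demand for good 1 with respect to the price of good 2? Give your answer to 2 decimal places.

-0.91

ε = (%ΔQ of good 1) / (%ΔP of good 2) = (-3%) / (3.3%) ≈ -0.91.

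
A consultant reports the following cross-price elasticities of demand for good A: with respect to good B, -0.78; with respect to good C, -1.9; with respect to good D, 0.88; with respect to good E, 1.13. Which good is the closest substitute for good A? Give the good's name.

Substitutes have ε > 0. Among the positive values, 1.13 (good E) is largest.

good E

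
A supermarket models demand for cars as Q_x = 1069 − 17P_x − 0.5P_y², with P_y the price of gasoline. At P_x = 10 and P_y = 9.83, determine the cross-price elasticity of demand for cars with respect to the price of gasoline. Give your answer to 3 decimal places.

-0.114

At P_x = 10 and P_y = 9.83: Q_x = 850.686.
∂Q_x/∂P_y = -1P_y = -1(9.83) = -9.8300.
ε = (∂Q_x/∂P_y)(P_y/Q_x) = -9.8300 × (9.83/850.686) ≈ -0.114.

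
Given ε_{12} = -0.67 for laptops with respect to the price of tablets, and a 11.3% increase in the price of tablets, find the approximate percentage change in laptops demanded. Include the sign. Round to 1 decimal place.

-7.6%

%ΔQ ≈ ε × %ΔP of tablets = -0.67 × (11.3%) = -7.6%.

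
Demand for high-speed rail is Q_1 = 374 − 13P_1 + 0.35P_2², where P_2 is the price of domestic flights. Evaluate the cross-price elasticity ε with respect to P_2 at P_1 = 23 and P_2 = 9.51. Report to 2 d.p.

0.59

At P_1 = 23 and P_2 = 9.51: Q_1 = 106.654.
∂Q_1/∂P_2 = 0.7P_2 = 0.7(9.51) = 6.6570.
ε = (∂Q_1/∂P_2)(P_2/Q_1) = 6.6570 × (9.51/106.654) ≈ 0.59.
ε > 0: substitutes.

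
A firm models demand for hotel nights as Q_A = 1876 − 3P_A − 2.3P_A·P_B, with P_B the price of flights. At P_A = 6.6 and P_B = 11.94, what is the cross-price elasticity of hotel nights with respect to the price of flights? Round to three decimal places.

-0.108

At P_A = 6.6 and P_B = 11.94: Q_A = 1674.951.
∂Q_A/∂P_B = -2.3P_A = -2.3(6.6) = -15.1800.
ε = (∂Q_A/∂P_B)(P_B/Q_A) = -15.1800 × (11.94/1674.951) ≈ -0.108.
ε < 0: complements.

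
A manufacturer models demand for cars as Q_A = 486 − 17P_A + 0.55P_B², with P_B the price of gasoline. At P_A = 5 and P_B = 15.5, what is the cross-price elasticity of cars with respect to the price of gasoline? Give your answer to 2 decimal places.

0.50

At P_A = 5 and P_B = 15.5: Q_A = 533.138.
∂Q_A/∂P_B = 1.1P_B = 1.1(15.5) = 17.0500.
ε = (∂Q_A/∂P_B)(P_B/Q_A) = 17.0500 × (15.5/533.138) ≈ 0.50.
ε > 0: substitutes.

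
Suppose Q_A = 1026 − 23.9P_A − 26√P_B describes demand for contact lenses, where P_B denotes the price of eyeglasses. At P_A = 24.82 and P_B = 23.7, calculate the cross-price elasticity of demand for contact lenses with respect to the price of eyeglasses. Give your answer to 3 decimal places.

At P_A = 24.82 and P_B = 23.7: Q_A = 306.227.
∂Q_A/∂P_B = -26/(2√P_B) = -26/(2√23.7) = -2.6704.
ε = (∂Q_A/∂P_B)(P_B/Q_A) = -2.6704 × (23.7/306.227) ≈ -0.207.
ε < 0: complements.

-0.207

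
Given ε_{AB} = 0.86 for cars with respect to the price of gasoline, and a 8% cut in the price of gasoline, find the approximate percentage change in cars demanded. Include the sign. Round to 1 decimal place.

-6.9%

%ΔQ ≈ ε × %ΔP of gasoline = 0.86 × (-8%) = -6.9%.
Demand for cars falls by about 6.9%.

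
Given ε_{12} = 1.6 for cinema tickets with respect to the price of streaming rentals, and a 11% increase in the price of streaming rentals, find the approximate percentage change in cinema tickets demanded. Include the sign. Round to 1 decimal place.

17.6%

%ΔQ ≈ ε × %ΔP of streaming rentals = 1.6 × (11%) = 17.6%.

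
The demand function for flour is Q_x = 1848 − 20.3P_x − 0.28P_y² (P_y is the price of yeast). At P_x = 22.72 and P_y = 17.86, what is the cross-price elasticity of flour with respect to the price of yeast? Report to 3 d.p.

-0.138

At P_x = 22.72 and P_y = 17.86: Q_x = 1297.470.
∂Q_x/∂P_y = -0.56P_y = -0.56(17.86) = -10.0016.
ε = (∂Q_x/∂P_y)(P_y/Q_x) = -10.0016 × (17.86/1297.470) ≈ -0.138.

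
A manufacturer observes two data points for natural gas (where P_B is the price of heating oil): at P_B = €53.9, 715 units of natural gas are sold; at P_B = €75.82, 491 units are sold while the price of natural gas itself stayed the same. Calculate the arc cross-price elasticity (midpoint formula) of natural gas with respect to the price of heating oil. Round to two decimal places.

-1.10

ΔQ_A = 491 − 715 = -224; ΔP_B = 75.82 − 53.9 = 21.92.
Midpoints: Q̄_A = 603.0, P̄_B = 64.86.
ε = (ΔQ_A/Q̄_A)/(ΔP_B/P̄_B) = (-224/603.0)/(21.92/64.86) ≈ -1.10.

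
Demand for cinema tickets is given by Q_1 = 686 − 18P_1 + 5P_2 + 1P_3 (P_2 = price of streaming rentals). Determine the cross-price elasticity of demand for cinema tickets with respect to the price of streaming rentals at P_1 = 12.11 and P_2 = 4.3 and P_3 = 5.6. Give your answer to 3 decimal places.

0.043

At P_1 = 12.11 and P_2 = 4.3 and P_3 = 5.6: Q_1 = 495.12.
∂Q_1/∂P_2 = 5.
ε = (∂Q_1/∂P_2)(P_2/Q_1) = 5 × (4.3/495.12) ≈ 0.043.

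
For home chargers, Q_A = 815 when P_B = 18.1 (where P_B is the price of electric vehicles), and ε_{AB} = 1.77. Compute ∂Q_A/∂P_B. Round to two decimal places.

79.70

ε = (∂Q_A/∂P_B)·(P_B/Q_A) ⇒ ∂Q_A/∂P_B = ε·Q_A/P_B = 1.77 × 815/18.1 ≈ 79.70.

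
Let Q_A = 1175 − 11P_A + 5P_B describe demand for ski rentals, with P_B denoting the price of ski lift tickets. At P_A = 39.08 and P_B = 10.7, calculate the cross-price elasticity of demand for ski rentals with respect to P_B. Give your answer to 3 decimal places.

At P_A = 39.08 and P_B = 10.7: Q_A = 798.62.
∂Q_A/∂P_B = 5.
ε = (∂Q_A/∂P_B)(P_B/Q_A) = 5 × (10.7/798.62) ≈ 0.067.

0.067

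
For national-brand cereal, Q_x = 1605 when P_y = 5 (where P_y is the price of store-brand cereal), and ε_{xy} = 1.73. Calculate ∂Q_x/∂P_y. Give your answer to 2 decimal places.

555.33

ε = (∂Q_x/∂P_y)·(P_y/Q_x) ⇒ ∂Q_x/∂P_y = ε·Q_x/P_y = 1.73 × 1605/5 ≈ 555.33.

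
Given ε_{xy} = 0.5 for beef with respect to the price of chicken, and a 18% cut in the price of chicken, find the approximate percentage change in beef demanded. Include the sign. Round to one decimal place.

%ΔQ ≈ ε × %ΔP of chicken = 0.5 × (-18%) = -9.0%.
Demand for beef falls by about 9.0%.

-9.0%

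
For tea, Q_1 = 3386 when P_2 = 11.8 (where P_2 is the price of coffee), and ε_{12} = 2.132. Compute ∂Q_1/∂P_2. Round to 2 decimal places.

611.78

ε = (∂Q_1/∂P_2)·(P_2/Q_1) ⇒ ∂Q_1/∂P_2 = ε·Q_1/P_2 = 2.132 × 3386/11.8 ≈ 611.78.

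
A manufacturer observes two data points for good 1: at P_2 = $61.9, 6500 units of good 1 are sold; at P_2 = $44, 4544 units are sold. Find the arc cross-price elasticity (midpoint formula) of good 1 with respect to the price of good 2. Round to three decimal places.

ΔQ_1 = 4544 − 6500 = -1956; ΔP_2 = 44 − 61.9 = -17.9.
Midpoints: Q̄_1 = 5522.0, P̄_2 = 52.95.
ε = (ΔQ_1/Q̄_1)/(ΔP_2/P̄_2) = (-1956/5522.0)/(-17.9/52.95) ≈ 1.048.

1.048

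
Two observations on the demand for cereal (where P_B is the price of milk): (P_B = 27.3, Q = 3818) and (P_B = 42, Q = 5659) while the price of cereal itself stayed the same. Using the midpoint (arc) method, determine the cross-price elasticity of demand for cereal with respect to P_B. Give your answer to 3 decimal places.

0.916

ΔQ_A = 5659 − 3818 = 1841; ΔP_B = 42 − 27.3 = 14.7.
Midpoints: Q̄_A = 4738.5, P̄_B = 34.65.
ε = (ΔQ_A/Q̄_A)/(ΔP_B/P̄_B) = (1841/4738.5)/(14.7/34.65) ≈ 0.916.
ε > 0: cereal and milk are substitutes.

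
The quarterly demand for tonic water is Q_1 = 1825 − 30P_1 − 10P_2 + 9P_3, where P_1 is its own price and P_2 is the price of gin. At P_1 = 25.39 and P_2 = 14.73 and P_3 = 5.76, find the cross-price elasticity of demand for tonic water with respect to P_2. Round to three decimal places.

At P_1 = 25.39 and P_2 = 14.73 and P_3 = 5.76: Q_1 = 967.84.
∂Q_1/∂P_2 = -10.
ε = (∂Q_1/∂P_2)(P_2/Q_1) = -10 × (14.73/967.84) ≈ -0.152.
Since ε < 0, tonic water and gin are complements.

-0.152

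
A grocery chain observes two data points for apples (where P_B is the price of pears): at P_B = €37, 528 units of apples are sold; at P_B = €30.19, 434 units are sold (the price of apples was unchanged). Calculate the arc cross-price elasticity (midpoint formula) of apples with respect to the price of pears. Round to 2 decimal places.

ΔQ_A = 434 − 528 = -94; ΔP_B = 30.19 − 37 = -6.81.
Midpoints: Q̄_A = 481.0, P̄_B = 33.59.
ε = (ΔQ_A/Q̄_A)/(ΔP_B/P̄_B) = (-94/481.0)/(-6.81/33.59) ≈ 0.96.
ε > 0: apples and pears are substitutes.

0.96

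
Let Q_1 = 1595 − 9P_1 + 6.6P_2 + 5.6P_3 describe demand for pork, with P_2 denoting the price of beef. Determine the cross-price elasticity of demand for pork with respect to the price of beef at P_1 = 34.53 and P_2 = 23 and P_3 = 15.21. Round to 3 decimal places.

0.100

At P_1 = 34.53 and P_2 = 23 and P_3 = 15.21: Q_1 = 1521.206.
∂Q_1/∂P_2 = 6.6.
ε = (∂Q_1/∂P_2)(P_2/Q_1) = 6.6 × (23/1521.206) ≈ 0.100.
Since ε > 0, pork and beef are substitutes.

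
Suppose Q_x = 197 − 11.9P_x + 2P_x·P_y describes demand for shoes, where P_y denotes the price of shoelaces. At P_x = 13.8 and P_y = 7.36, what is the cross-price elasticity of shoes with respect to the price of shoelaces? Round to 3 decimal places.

0.861

At P_x = 13.8 and P_y = 7.36: Q_x = 235.916.
∂Q_x/∂P_y = 2P_x = 2(13.8) = 27.6000.
ε = (∂Q_x/∂P_y)(P_y/Q_x) = 27.6000 × (7.36/235.916) ≈ 0.861.
ε > 0: substitutes.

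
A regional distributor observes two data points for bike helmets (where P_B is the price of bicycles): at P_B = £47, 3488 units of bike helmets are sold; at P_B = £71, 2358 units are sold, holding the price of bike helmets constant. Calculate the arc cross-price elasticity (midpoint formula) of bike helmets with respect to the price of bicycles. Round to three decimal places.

-0.950

ΔQ_A = 2358 − 3488 = -1130; ΔP_B = 71 − 47 = 24.
Midpoints: Q̄_A = 2923.0, P̄_B = 59.00.
ε = (ΔQ_A/Q̄_A)/(ΔP_B/P̄_B) = (-1130/2923.0)/(24/59.00) ≈ -0.950.
ε < 0: bike helmets and bicycles are complements.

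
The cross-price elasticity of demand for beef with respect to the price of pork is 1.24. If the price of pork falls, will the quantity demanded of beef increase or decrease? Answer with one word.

decrease

ε > 0 and the price of pork falls, so the quantity of beef moves in the same direction: it decreases.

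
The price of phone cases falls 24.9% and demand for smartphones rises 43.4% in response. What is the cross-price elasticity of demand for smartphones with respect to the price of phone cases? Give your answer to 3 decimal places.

ε = (%ΔQ of smartphones) / (%ΔP of phone cases) = (43.4%) / (-24.9%) ≈ -1.743.
Negative cross-price elasticity: complements.

-1.743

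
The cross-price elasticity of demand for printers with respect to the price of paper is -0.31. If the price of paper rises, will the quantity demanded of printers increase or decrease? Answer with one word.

decrease

ε < 0 and the price of paper rises, so the quantity of printers moves in the opposite direction: it decreases.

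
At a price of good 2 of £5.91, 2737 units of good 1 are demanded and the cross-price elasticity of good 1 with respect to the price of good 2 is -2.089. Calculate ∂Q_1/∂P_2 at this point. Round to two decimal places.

-967.44

ε = (∂Q_1/∂P_2)·(P_2/Q_1) ⇒ ∂Q_1/∂P_2 = ε·Q_1/P_2 = -2.089 × 2737/5.91 ≈ -967.44.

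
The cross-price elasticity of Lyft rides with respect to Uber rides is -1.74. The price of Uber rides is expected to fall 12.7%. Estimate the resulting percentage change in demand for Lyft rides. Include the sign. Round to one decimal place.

22.1%

%ΔQ ≈ ε × %ΔP of Uber rides = -1.74 × (-12.7%) = 22.1%.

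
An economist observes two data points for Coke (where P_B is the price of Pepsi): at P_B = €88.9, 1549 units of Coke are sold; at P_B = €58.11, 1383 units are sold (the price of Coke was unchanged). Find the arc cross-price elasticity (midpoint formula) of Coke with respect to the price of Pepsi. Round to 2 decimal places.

0.27

ΔQ_A = 1383 − 1549 = -166; ΔP_B = 58.11 − 88.9 = -30.79.
Midpoints: Q̄_A = 1466.0, P̄_B = 73.50.
ε = (ΔQ_A/Q̄_A)/(ΔP_B/P̄_B) = (-166/1466.0)/(-30.79/73.50) ≈ 0.27.
ε > 0: Coke and Pepsi are substitutes.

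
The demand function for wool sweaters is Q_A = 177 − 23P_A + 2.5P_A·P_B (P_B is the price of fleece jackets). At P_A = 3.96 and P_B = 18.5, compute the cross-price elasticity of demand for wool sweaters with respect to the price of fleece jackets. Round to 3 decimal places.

At P_A = 3.96 and P_B = 18.5: Q_A = 269.07.
∂Q_A/∂P_B = 2.5P_A = 2.5(3.96) = 9.9000.
ε = (∂Q_A/∂P_B)(P_B/Q_A) = 9.9000 × (18.5/269.07) ≈ 0.681.
ε > 0: substitutes.

0.681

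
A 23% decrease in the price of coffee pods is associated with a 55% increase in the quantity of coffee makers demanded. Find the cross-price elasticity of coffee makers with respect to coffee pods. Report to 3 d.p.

-2.391

ε = (%ΔQ of coffee makers) / (%ΔP of coffee pods) = (55%) / (-23%) ≈ -2.391.
Negative cross-price elasticity: complements.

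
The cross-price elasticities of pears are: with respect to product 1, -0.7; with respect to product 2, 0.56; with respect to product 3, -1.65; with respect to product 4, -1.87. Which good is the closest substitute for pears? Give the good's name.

product 2

Substitutes have ε > 0. Among the positive values, 0.56 (product 2) is largest.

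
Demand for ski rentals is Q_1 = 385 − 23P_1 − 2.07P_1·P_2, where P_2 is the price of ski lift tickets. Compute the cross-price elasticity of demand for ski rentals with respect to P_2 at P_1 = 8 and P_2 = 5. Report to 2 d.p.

At P_1 = 8 and P_2 = 5: Q_1 = 118.2.
∂Q_1/∂P_2 = -2.07P_1 = -2.07(8) = -16.5600.
ε = (∂Q_1/∂P_2)(P_2/Q_1) = -16.5600 × (5/118.2) ≈ -0.70.
ε < 0: complements.

-0.70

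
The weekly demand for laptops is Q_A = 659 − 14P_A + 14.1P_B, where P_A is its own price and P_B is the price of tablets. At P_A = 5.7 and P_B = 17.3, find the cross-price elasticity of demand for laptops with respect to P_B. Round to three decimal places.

0.296

At P_A = 5.7 and P_B = 17.3: Q_A = 823.13.
∂Q_A/∂P_B = 14.1.
ε = (∂Q_A/∂P_B)(P_B/Q_A) = 14.1 × (17.3/823.13) ≈ 0.296.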